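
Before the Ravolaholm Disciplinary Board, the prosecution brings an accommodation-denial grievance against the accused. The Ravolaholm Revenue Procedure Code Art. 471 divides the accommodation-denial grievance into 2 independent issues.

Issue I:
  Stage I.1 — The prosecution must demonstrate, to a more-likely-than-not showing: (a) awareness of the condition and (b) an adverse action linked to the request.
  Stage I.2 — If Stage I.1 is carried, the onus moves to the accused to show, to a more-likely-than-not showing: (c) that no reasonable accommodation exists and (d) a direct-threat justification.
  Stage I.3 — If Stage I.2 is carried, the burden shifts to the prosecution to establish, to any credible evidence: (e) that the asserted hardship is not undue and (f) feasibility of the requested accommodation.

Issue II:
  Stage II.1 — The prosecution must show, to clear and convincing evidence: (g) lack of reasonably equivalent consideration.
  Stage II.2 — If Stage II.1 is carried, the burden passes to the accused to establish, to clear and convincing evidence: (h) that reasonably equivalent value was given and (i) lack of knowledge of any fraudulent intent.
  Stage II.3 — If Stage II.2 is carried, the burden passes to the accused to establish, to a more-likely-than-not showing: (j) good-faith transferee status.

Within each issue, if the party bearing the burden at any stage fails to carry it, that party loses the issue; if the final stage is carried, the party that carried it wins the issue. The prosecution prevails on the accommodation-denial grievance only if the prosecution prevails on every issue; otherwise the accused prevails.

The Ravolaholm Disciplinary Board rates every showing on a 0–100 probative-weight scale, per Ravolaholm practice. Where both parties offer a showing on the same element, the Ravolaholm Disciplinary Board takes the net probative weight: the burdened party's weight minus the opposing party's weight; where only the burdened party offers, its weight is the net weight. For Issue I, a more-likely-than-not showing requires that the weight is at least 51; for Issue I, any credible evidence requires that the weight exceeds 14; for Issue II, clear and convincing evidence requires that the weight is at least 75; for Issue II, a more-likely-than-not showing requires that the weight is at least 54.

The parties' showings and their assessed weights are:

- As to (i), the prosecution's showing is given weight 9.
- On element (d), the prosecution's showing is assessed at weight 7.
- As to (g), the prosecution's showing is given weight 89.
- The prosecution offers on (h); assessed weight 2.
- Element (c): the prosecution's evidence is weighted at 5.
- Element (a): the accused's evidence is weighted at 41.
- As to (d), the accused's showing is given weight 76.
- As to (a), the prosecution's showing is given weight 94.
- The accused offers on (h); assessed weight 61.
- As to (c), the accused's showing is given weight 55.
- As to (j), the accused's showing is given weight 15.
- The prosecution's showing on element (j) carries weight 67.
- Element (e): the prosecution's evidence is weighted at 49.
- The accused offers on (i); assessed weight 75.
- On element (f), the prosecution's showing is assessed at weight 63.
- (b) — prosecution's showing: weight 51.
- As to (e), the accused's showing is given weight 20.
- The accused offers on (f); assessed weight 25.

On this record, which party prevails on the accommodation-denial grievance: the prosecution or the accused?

— Issue I —
Stage I.1 — burden on prosecution; standard: a more-likely-than-not showing (weight is at least 51).
    (a): 94 − 41 = 53 ≥ 51 [met]
    (b): 51 ≥ 51 [met]
  The prosecution carries Stage I.1; the accused now bears the burden.
Stage I.2 — burden on accused; standard: a more-likely-than-not showing (weight is at least 51).
    (c): 55 − 5 = 50 < 51 [not met]
    (d): 76 − 7 = 69 ≥ 51 [met]
  Stage I.2 not carried; the accused fails its burden.
The analysis ends at Stage I.2; the prosecution prevails on this issue.
— Issue II —
Stage II.1 — burden on prosecution; standard: clear and convincing evidence (weight is at least 75).
    (g): 89 ≥ 75 [met]
  Stage II.1 carried; the burden shifts to the accused.
Stage II.2 — burden on accused; standard: clear and convincing evidence (weight is at least 75).
    (h): 61 − 2 = 59 < 75 [not met]
    (i): 75 − 9 = 66 < 75 [not met]
  Not every element is met, so the accused fails to carry Stage II.2.
The prosecution prevails on this issue.
Per-issue: Issue I → prosecution; Issue II → prosecution. The prosecution must prevail on every issue; overall, the prosecution prevails.

prosecution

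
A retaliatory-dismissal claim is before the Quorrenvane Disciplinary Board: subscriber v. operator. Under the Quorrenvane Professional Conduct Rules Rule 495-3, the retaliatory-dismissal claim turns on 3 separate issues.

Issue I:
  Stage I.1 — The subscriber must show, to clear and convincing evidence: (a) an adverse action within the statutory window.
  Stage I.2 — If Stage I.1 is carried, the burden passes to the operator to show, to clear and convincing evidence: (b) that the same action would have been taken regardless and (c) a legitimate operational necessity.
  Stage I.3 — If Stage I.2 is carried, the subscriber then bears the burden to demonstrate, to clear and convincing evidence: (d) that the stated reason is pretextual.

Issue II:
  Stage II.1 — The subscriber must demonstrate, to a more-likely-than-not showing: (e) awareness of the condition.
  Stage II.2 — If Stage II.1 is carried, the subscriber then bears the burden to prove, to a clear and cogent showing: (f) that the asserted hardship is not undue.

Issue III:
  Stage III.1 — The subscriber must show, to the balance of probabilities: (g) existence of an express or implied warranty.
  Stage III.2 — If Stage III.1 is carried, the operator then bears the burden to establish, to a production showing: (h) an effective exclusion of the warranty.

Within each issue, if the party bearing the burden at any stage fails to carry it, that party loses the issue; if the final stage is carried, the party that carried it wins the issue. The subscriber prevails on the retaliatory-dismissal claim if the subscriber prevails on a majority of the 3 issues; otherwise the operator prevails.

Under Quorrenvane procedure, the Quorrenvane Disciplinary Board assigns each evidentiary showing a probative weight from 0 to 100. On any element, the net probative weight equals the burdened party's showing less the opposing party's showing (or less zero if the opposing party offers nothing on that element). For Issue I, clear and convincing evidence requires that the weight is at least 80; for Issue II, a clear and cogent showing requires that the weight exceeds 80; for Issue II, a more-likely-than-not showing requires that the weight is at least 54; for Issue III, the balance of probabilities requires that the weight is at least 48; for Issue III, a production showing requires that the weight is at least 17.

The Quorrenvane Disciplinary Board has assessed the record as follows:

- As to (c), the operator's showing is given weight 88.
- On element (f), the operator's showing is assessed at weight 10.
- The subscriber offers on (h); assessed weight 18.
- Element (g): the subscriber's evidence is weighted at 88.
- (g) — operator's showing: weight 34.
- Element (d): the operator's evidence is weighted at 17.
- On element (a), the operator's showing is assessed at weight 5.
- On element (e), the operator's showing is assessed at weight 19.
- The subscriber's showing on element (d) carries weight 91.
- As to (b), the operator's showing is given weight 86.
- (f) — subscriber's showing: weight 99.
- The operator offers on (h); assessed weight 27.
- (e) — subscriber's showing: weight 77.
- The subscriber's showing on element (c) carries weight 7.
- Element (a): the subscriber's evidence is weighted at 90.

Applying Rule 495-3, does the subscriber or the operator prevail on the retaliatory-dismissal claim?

— Issue I —
Stage I.1 (subscriber, clear and convincing evidence, weight is at least 80): (a) net 90−5=85 ≥ 80 — meets.
  Stage I.1 carried; the burden shifts to the operator.
Stage I.2 (operator, clear and convincing evidence, weight is at least 80): (b) 86 ≥ 80 — meets; (c) net 88−7=81 ≥ 80 — meets.
  The operator carries Stage I.2; the subscriber now bears the burden.
Stage I.3 (subscriber, clear and convincing evidence, weight is at least 80): (d) net 91−17=74 < 80 — fails.
  Not every element is met, so the subscriber fails to carry Stage I.3.
So the operator prevails on this issue.
— Issue II —
Stage II.1 (subscriber, a more-likely-than-not showing, weight is at least 54): (e) net 77−19=58 ≥ 54 — meets.
  Stage II.1 is satisfied; the subscriber continues to bear the burden.
Stage II.2 (subscriber, a clear and cogent showing, weight exceeds 80): (f) net 99−10=89 > 80 — meets.
  Stage II.2 carried; the final stage is satisfied.
Every stage carried; the subscriber prevails on this issue.
— Issue III —
Stage III.1 — burden on subscriber; standard: the balance of probabilities (weight is at least 48).
    (g): 88 − 34 = 54 ≥ 48 [met]
  All elements met. The burden passes to the operator.
Stage III.2 — burden on operator; standard: a production showing (weight is at least 17).
    (h): 27 − 18 = 9 < 17 [not met]
  The operator does not carry Stage III.2.
So the subscriber prevails on this issue.
Per-issue: Issue I → operator; Issue II → subscriber; Issue III → subscriber. The subscriber must prevail on a majority of issues; overall, the subscriber prevails.

subscriber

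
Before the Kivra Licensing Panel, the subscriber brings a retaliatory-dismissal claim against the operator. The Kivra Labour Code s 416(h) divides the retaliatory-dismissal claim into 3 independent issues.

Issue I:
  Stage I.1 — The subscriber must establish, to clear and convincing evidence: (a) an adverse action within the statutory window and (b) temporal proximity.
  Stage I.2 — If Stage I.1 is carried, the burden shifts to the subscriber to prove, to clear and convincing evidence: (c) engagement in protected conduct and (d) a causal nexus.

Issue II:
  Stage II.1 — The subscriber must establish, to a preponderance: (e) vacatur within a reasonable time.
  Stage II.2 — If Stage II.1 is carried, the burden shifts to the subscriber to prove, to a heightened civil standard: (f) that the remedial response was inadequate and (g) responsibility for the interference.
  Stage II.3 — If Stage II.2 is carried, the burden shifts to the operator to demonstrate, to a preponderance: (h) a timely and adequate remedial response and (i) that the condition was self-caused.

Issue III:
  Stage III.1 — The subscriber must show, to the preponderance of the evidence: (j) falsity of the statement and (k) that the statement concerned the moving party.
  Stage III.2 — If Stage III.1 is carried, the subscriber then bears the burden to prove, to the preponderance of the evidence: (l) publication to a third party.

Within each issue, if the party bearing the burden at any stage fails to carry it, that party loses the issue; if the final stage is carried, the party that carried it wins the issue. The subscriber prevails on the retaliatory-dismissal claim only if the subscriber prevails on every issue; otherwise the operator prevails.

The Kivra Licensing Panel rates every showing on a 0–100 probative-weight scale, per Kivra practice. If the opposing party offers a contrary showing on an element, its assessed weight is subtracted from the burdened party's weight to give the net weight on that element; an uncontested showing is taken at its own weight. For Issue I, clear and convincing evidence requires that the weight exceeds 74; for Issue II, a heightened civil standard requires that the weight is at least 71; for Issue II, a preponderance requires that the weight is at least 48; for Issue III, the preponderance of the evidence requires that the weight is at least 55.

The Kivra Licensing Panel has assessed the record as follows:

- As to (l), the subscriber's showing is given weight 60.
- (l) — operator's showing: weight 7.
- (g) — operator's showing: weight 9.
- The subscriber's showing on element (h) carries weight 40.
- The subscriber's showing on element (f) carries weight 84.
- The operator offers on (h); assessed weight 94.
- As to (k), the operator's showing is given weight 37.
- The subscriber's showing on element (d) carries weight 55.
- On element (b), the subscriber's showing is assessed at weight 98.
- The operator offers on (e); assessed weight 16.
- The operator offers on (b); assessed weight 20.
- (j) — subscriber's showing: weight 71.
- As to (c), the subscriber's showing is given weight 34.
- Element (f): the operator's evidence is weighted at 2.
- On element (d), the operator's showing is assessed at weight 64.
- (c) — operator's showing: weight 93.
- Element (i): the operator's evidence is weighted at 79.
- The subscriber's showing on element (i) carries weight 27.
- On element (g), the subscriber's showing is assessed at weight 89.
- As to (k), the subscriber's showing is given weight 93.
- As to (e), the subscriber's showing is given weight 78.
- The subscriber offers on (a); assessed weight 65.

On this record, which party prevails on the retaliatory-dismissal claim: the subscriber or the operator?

operator

— Issue I —
At Stage I.1 the subscriber must meet clear and convincing evidence (weight exceeds 74): on (a) the weight is 65, ≤ 74, so (a) does not meet the standard; on (b) the weight is 98 less the opposing 20 gives net 78, which does exceed 74, so (b) meets the standard.
  Not every element is met, so the subscriber fails to carry Stage I.1.
So the operator prevails on this issue.
— Issue II —
At Stage II.1 the subscriber must meet a preponderance (weight is at least 48): on (e) the weight is 78 less the opposing 16 gives net 62, ≥ 48, so (e) meets the standard.
  Stage II.1 carried; the burden remains with the subscriber.
At Stage II.2 the subscriber must meet a heightened civil standard (weight is at least 71): on (f) the weight is 84 less the opposing 2 gives net 82, ≥ 71, so (f) meets the standard; on (g) the weight is 89 less the opposing 9 gives net 80, which does reach 71, so (g) meets the standard.
  All elements met. The burden passes to the operator.
At Stage II.3 the operator must meet a preponderance (weight is at least 48): on (h) the weight is 94 less the opposing 40 gives net 54, which does reach 48, so (h) meets the standard; on (i) the weight is 79 less the opposing 27 gives net 52, which does reach 48, so (i) meets the standard.
  The operator carries the last stage.
With every stage satisfied, the operator prevails on this issue.
— Issue III —
Stage III.1 — burden on subscriber; standard: the preponderance of the evidence (weight is at least 55).
    (j): 71 ≥ 55 [met]
    (k): 93 − 37 = 56 ≥ 55 [met]
  Stage III.1 carried; the burden remains with the subscriber.
Stage III.2 — burden on subscriber; standard: the preponderance of the evidence (weight is at least 55).
    (l): 60 − 7 = 53 < 55 [not met]
  Stage III.2 not carried; the subscriber fails its burden.
So the operator prevails on this issue.
Per-issue: Issue I → operator; Issue II → operator; Issue III → operator. The subscriber must prevail on every issue; overall, the operator prevails.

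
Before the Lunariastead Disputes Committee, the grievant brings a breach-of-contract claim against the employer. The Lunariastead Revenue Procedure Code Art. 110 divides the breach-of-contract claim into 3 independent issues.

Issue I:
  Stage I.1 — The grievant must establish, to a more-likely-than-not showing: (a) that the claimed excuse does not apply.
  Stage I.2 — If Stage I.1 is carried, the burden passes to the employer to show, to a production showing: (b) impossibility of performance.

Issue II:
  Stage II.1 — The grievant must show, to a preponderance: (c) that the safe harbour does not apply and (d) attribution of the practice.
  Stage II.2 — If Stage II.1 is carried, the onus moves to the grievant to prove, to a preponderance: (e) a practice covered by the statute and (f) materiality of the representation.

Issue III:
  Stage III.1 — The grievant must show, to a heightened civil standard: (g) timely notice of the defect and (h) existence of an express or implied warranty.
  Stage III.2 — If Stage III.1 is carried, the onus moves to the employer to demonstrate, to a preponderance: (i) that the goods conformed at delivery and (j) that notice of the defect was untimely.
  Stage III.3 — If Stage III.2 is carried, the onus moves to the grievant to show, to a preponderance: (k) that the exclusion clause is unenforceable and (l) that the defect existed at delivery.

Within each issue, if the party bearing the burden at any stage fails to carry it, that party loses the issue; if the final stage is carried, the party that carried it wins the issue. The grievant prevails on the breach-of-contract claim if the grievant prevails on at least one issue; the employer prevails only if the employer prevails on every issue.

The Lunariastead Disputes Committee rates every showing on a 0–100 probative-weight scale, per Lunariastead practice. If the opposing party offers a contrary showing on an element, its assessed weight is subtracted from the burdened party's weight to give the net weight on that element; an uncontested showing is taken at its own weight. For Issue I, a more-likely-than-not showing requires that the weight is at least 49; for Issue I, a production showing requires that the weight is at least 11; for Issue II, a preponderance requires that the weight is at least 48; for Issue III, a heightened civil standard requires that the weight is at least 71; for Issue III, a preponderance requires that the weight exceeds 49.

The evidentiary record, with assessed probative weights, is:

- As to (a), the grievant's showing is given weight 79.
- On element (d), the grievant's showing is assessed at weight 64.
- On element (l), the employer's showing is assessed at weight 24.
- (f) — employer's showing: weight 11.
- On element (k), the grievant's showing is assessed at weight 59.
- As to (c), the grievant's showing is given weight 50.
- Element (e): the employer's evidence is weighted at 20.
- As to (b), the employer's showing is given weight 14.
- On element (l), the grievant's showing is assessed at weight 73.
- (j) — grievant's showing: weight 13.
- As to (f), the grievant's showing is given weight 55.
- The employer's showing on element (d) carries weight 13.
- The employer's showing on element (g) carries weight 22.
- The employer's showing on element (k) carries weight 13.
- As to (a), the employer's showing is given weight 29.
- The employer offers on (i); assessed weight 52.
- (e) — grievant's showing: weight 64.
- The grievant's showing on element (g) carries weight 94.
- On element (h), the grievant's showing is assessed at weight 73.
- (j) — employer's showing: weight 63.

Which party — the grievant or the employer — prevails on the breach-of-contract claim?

— Issue I —
Stage I.1 (grievant, a more-likely-than-not showing, weight is at least 49): (a) net 79−29=50 ≥ 49 — meets.
  All elements met. The burden passes to the employer.
Stage I.2 (employer, a production showing, weight is at least 11): (b) 14 ≥ 11 — meets.
  The employer carries the last stage.
Every stage carried; the employer prevails on this issue.
— Issue II —
Stage II.1 — burden on grievant; standard: a preponderance (weight is at least 48).
    (c): 50 ≥ 48 [met]
    (d): 64 − 13 = 51 ≥ 48 [met]
  Stage II.1 carried; the burden remains with the grievant.
Stage II.2 — burden on grievant; standard: a preponderance (weight is at least 48).
    (e): 64 − 20 = 44 < 48 [not met]
    (f): 55 − 11 = 44 < 48 [not met]
  Stage II.2 not carried; the grievant fails its burden.
The employer prevails on this issue.
— Issue III —
Stage III.1 (grievant, a heightened civil standard, weight is at least 71): (g) net 94−22=72 ≥ 71 — meets; (h) 73 ≥ 71 — meets.
  The grievant carries Stage III.1; the employer now bears the burden.
Stage III.2 (employer, a preponderance, weight exceeds 49): (i) 52 > 49 — meets; (j) net 63−13=50 > 49 — meets.
  All elements met. The burden passes to the grievant.
Stage III.3 (grievant, a preponderance, weight exceeds 49): (k) net 59−13=46 ≤ 49 — fails; (l) net 73−24=49 ≤ 49 — fails.
  The grievant does not carry Stage III.3.
So the employer prevails on this issue.
Per-issue: Issue I → employer; Issue II → employer; Issue III → employer. The grievant must prevail on at least one issue; overall, the employer prevails.

employer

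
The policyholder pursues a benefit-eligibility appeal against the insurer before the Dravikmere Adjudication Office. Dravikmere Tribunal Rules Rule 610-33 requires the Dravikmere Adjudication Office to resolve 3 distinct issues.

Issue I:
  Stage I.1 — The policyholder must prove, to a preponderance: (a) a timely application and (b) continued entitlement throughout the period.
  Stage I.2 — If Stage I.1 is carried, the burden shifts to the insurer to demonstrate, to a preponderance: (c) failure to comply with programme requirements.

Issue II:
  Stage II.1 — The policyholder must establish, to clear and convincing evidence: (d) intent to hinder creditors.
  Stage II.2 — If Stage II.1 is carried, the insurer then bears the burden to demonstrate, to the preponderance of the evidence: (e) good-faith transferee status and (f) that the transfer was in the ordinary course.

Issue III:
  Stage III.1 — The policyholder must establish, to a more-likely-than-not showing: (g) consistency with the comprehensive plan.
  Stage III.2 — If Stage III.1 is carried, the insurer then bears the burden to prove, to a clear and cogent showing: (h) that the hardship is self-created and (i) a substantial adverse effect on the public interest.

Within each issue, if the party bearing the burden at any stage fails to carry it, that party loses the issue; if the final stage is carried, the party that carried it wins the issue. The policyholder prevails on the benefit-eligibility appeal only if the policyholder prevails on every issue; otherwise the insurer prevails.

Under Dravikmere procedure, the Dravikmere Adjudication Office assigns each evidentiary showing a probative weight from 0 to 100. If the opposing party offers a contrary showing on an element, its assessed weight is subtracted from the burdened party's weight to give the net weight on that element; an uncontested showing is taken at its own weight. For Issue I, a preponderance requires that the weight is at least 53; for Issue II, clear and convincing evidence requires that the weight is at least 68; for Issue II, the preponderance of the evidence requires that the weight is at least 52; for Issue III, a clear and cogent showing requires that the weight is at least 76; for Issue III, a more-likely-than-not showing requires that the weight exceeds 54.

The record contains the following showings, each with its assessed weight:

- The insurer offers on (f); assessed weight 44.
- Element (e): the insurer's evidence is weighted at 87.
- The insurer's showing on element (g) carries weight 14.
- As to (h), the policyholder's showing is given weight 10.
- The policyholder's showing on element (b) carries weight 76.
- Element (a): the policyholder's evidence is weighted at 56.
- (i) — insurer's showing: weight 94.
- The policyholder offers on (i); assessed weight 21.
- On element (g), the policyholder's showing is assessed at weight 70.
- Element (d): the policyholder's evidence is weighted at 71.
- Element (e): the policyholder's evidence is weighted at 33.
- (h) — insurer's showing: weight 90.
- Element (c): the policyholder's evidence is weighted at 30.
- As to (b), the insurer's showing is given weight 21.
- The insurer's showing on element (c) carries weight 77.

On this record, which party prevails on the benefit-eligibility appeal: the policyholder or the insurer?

— Issue I —
Stage I.1 (policyholder, a preponderance, weight is at least 53): (a) 56 ≥ 53 — meets; (b) net 76−21=55 ≥ 53 — meets.
  Stage I.1 is satisfied; the onus moves to the insurer.
Stage I.2 (insurer, a preponderance, weight is at least 53): (c) net 77−30=47 < 53 — fails.
  Stage I.2 not carried; the insurer fails its burden.
The analysis ends at Stage I.2; the policyholder prevails on this issue.
— Issue II —
At Stage II.1 the policyholder must meet clear and convincing evidence (weight is at least 68): on (d) the weight is 71, ≥ 68, so (d) meets the standard.
  Stage II.1 is satisfied; the onus moves to the insurer.
At Stage II.2 the insurer must meet the preponderance of the evidence (weight is at least 52): on (e) the weight is 87 less the opposing 33 gives net 54, ≥ 52, so (e) meets the standard; on (f) the weight is 44, which does not reach 52, so (f) does not meet the standard.
  Stage II.2 not carried; the insurer fails its burden.
The analysis ends at Stage II.2; the policyholder prevails on this issue.
— Issue III —
Stage III.1 (policyholder, a more-likely-than-not showing, weight exceeds 54): (g) net 70−14=56 > 54 — meets.
  The policyholder carries Stage III.1; the insurer now bears the burden.
Stage III.2 (insurer, a clear and cogent showing, weight is at least 76): (h) net 90−10=80 ≥ 76 — meets; (i) net 94−21=73 < 76 — fails.
  Not every element is met, so the insurer fails to carry Stage III.2.
So the policyholder prevails on this issue.
Per-issue: Issue I → policyholder; Issue II → policyholder; Issue III → policyholder. The policyholder must prevail on every issue; overall, the policyholder prevails.

policyholder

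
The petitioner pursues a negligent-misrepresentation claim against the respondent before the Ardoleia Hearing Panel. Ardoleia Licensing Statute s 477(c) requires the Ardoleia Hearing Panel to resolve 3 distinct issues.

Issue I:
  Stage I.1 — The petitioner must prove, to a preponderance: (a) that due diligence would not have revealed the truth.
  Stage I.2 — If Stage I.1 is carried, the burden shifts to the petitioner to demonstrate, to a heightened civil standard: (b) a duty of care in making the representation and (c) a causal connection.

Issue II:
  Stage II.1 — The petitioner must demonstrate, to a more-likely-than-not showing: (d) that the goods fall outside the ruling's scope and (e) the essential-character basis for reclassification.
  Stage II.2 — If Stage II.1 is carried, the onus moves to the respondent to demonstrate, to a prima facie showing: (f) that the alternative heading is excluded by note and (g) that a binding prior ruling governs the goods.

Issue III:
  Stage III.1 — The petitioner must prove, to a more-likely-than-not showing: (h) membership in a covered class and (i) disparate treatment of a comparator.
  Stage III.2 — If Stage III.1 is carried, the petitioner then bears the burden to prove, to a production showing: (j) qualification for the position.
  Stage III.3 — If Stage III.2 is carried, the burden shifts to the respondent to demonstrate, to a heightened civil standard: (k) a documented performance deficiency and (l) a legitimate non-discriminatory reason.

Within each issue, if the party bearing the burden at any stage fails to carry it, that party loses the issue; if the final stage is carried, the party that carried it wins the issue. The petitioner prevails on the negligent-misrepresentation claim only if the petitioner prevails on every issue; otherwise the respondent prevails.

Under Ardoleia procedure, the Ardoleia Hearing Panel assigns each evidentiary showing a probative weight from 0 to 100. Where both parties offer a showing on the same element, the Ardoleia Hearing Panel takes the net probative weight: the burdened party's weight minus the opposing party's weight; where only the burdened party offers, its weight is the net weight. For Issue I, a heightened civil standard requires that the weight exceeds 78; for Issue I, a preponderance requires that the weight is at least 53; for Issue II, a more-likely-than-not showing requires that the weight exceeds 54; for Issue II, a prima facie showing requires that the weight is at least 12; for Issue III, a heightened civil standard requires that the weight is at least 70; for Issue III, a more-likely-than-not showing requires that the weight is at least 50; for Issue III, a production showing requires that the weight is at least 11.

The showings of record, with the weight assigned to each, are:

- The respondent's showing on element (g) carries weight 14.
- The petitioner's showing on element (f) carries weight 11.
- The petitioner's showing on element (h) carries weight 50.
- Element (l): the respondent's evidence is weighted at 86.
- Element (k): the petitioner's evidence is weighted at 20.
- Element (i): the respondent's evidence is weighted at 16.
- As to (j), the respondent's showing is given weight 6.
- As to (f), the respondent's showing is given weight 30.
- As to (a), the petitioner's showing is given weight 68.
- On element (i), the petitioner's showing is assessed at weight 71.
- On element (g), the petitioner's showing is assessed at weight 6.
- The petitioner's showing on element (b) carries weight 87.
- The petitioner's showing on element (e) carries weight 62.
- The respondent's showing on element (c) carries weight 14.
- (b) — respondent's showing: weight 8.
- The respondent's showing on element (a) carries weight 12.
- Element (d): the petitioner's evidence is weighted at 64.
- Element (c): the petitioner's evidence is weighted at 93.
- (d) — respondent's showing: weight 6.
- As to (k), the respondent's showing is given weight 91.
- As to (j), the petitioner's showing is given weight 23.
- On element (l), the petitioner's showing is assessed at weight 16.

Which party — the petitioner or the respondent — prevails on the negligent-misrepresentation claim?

— Issue I —
At Stage I.1 the petitioner must meet a preponderance (weight is at least 53): on (a) the weight is 68 less the opposing 12 gives net 56, which does reach 53, so (a) meets the standard.
  Stage I.1 carried; the burden remains with the petitioner.
At Stage I.2 the petitioner must meet a heightened civil standard (weight exceeds 78): on (b) the weight is 87 less the opposing 8 gives net 79, > 78, so (b) meets the standard; on (c) the weight is 93 less the opposing 14 gives net 79, which does exceed 78, so (c) meets the standard.
  All elements met at the final stage.
With every stage satisfied, the petitioner prevails on this issue.
— Issue II —
Stage II.1 — burden on petitioner; standard: a more-likely-than-not showing (weight exceeds 54).
    (d): 64 − 6 = 58 > 54 [met]
    (e): 62 > 54 [met]
  Stage II.1 is satisfied; the onus moves to the respondent.
Stage II.2 — burden on respondent; standard: a prima facie showing (weight is at least 12).
    (f): 30 − 11 = 19 ≥ 12 [met]
    (g): 14 − 6 = 8 < 12 [not met]
  Stage II.2 not carried; the respondent fails its burden.
The petitioner prevails on this issue.
— Issue III —
Stage III.1 (petitioner, a more-likely-than-not showing, weight is at least 50): (h) 50 ≥ 50 — meets; (i) net 71−16=55 ≥ 50 — meets.
  Stage III.1 carried; the burden remains with the petitioner.
Stage III.2 (petitioner, a production showing, weight is at least 11): (j) net 23−6=17 ≥ 11 — meets.
  Stage III.2 carried; the burden shifts to the respondent.
Stage III.3 (respondent, a heightened civil standard, weight is at least 70): (k) net 91−20=71 ≥ 70 — meets; (l) net 86−16=70 ≥ 70 — meets.
  All elements met at the final stage.
Every stage carried; the respondent prevails on this issue.
Per-issue: Issue I → petitioner; Issue II → petitioner; Issue III → respondent. The petitioner must prevail on every issue; overall, the respondent prevails.

respondent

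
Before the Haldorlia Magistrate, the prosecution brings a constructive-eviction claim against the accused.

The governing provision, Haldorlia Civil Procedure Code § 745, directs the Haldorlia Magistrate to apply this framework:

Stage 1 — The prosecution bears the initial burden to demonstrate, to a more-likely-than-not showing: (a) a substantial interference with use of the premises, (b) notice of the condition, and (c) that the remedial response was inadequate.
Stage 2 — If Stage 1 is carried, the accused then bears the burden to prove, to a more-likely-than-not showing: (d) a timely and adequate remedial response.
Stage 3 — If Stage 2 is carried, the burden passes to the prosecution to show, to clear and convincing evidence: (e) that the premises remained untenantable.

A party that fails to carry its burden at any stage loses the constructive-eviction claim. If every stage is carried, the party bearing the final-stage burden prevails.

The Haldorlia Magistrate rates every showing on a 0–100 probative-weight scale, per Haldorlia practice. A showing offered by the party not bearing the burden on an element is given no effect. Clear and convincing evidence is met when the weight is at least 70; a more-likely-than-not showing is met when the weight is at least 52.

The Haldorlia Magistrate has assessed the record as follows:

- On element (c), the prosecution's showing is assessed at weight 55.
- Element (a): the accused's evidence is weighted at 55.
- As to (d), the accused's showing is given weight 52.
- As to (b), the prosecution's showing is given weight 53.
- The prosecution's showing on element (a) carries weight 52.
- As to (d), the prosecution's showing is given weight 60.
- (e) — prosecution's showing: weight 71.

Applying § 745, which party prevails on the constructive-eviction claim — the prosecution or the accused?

prosecution

Stage 1 — burden on prosecution; standard: a more-likely-than-not showing (weight is at least 52).
    (a): 52 (accused's 55 disregarded) ≥ 52 [met]
    (b): 53 ≥ 52 [met]
    (c): 55 ≥ 52 [met]
  Stage 1 is satisfied; the onus moves to the accused.
Stage 2 — burden on accused; standard: a more-likely-than-not showing (weight is at least 52).
    (d): 52 (prosecution's 60 disregarded) ≥ 52 [met]
  Stage 2 carried; the burden shifts to the prosecution.
Stage 3 — burden on prosecution; standard: clear and convincing evidence (weight is at least 70).
    (e): 71 ≥ 70 [met]
  Stage 3 carried; the final stage is satisfied.
Every stage carried; the prosecution prevails.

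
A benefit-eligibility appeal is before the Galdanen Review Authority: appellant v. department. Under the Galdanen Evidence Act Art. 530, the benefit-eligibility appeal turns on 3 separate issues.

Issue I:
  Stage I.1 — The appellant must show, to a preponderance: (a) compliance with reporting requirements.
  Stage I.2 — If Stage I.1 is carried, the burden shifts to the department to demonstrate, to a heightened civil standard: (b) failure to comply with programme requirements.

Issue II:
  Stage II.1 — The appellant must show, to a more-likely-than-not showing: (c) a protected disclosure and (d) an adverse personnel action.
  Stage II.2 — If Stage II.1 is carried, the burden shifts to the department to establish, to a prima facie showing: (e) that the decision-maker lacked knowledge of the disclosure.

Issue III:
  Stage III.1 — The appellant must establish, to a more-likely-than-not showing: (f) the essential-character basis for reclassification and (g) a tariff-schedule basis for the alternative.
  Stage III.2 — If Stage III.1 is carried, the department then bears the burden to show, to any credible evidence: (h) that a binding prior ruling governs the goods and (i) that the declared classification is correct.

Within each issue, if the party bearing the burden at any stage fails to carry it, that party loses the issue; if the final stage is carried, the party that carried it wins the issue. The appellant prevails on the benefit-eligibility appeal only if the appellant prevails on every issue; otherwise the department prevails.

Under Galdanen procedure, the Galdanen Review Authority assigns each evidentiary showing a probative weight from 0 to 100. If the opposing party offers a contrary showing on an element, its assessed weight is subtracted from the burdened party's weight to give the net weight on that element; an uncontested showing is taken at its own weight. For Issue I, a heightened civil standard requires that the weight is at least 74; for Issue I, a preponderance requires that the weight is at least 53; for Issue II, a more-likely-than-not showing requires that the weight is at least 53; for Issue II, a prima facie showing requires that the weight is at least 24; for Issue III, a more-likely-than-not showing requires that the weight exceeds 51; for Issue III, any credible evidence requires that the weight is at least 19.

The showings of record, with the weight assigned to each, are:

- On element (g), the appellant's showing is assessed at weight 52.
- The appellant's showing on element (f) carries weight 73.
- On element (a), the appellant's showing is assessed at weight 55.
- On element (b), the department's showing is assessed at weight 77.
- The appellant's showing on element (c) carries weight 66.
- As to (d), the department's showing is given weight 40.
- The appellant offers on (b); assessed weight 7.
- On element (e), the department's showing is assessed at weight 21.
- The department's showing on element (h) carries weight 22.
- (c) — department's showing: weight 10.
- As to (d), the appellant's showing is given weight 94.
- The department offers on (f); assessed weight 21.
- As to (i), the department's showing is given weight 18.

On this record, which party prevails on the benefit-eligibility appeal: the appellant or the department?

— Issue I —
At Stage I.1 the appellant must meet a preponderance (weight is at least 53): on (a) the weight is 55, which does reach 53, so (a) meets the standard.
  The appellant carries Stage I.1; the department now bears the burden.
At Stage I.2 the department must meet a heightened civil standard (weight is at least 74): on (b) the weight is 77 less the opposing 7 gives net 70, which does not reach 74, so (b) does not meet the standard.
  Stage I.2 not carried; the department fails its burden.
So the appellant prevails on this issue.
— Issue II —
Stage II.1 (appellant, a more-likely-than-not showing, weight is at least 53): (c) net 66−10=56 ≥ 53 — meets; (d) net 94−40=54 ≥ 53 — meets.
  All elements met. The burden passes to the department.
Stage II.2 (department, a prima facie showing, weight is at least 24): (e) 21 < 24 — fails.
  Not every element is met, so the department fails to carry Stage II.2.
So the appellant prevails on this issue.
— Issue III —
At Stage III.1 the appellant must meet a more-likely-than-not showing (weight exceeds 51): on (f) the weight is 73 less the opposing 21 gives net 52, > 51, so (f) meets the standard; on (g) the weight is 52, > 51, so (g) meets the standard.
  Stage III.1 is satisfied; the onus moves to the department.
At Stage III.2 the department must meet any credible evidence (weight is at least 19): on (h) the weight is 22, ≥ 19, so (h) meets the standard; on (i) the weight is 18, which does not reach 19, so (i) does not meet the standard.
  Stage III.2 not carried; the department fails its burden.
The appellant prevails on this issue.
Per-issue: Issue I → appellant; Issue II → appellant; Issue III → appellant. The appellant must prevail on every issue; overall, the appellant prevails.

appellant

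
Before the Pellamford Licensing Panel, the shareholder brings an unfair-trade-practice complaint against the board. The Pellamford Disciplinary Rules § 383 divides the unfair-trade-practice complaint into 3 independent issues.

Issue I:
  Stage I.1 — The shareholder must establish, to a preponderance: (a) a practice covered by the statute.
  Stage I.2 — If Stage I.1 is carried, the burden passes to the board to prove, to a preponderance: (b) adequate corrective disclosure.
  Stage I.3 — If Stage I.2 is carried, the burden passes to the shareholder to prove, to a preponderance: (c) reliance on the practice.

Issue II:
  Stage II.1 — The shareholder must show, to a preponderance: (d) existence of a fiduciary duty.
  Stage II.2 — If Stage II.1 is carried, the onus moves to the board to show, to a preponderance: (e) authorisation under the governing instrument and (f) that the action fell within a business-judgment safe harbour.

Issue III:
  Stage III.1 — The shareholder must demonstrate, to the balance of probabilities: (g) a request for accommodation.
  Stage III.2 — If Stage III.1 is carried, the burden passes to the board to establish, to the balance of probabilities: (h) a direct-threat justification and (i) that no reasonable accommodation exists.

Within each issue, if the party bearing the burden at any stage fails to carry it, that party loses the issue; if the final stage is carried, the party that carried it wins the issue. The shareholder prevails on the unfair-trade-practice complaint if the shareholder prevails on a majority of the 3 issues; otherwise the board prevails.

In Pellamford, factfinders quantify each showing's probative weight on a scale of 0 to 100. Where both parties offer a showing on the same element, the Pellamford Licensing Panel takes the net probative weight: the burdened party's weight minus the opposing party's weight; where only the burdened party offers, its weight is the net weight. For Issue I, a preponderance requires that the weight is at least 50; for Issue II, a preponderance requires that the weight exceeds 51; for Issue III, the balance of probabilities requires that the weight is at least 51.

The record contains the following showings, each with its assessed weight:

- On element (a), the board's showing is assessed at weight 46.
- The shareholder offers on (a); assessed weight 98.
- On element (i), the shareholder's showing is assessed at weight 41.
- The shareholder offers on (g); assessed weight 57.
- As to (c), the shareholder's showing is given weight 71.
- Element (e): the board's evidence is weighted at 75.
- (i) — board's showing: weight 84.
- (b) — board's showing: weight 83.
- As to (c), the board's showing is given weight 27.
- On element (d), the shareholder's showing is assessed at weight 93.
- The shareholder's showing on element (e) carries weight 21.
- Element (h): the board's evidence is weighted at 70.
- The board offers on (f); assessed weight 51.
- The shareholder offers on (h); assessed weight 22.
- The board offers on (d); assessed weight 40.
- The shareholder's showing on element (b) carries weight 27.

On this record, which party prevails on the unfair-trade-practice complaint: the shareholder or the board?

— Issue I —
Stage I.1 — burden on shareholder; standard: a preponderance (weight is at least 50).
    (a): 98 − 46 = 52 ≥ 50 [met]
  All elements met. The burden passes to the board.
Stage I.2 — burden on board; standard: a preponderance (weight is at least 50).
    (b): 83 − 27 = 56 ≥ 50 [met]
  All elements met. The burden passes to the shareholder.
Stage I.3 — burden on shareholder; standard: a preponderance (weight is at least 50).
    (c): 71 − 27 = 44 < 50 [not met]
  Not every element is met, so the shareholder fails to carry Stage I.3.
The board prevails on this issue.
— Issue II —
At Stage II.1 the shareholder must meet a preponderance (weight exceeds 51): on (d) the weight is 93 less the opposing 40 gives net 53, which does exceed 51, so (d) meets the standard.
  Stage II.1 carried; the burden shifts to the board.
At Stage II.2 the board must meet a preponderance (weight exceeds 51): on (e) the weight is 75 less the opposing 21 gives net 54, which does exceed 51, so (e) meets the standard; on (f) the weight is 51, which does not exceed 51, so (f) does not meet the standard.
  Stage II.2 not carried; the board fails its burden.
The shareholder prevails on this issue.
— Issue III —
At Stage III.1 the shareholder must meet the balance of probabilities (weight is at least 51): on (g) the weight is 57, ≥ 51, so (g) meets the standard.
  Stage III.1 is satisfied; the onus moves to the board.
At Stage III.2 the board must meet the balance of probabilities (weight is at least 51): on (h) the weight is 70 less the opposing 22 gives net 48, < 51, so (h) does not meet the standard; on (i) the weight is 84 less the opposing 41 gives net 43, which does not reach 51, so (i) does not meet the standard.
  Stage III.2 not carried; the board fails its burden.
The shareholder prevails on this issue.
Per-issue: Issue I → board; Issue II → shareholder; Issue III → shareholder. The shareholder must prevail on a majority of issues; overall, the shareholder prevails.

shareholder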